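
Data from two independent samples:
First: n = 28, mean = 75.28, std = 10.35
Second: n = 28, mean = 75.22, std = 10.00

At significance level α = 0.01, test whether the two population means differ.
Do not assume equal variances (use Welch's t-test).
Welch's two-sample t-test:
H₀: μ₁ = μ₂
H₁: μ₁ ≠ μ₂
s₁²/n₁ = 10.35²/28 = 3.8258,  s₂²/n₂ = 10.00²/28 = 3.5714
SE = √(s₁²/n₁ + s₂²/n₂) = √(3.8258 + 3.5714) = 2.7198
df (Welch-Satterthwaite) = (s₁²/n₁ + s₂²/n₂)² / [(s₁²/n₁)²/(n₁-1) + (s₂²/n₂)²/(n₂-1)] ≈ 53.94
t = (x̄₁ - x̄₂) / SE = (75.28 - 75.22) / 2.7198 = 0.06 / 2.7198 = 0.022
p-value = 0.9825

Since p-value > α = 0.01, we fail to reject H₀.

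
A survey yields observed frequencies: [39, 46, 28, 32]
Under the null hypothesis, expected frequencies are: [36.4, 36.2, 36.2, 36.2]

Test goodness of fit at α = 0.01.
Chi-square goodness of fit test:
H₀: observed counts match expected distribution
H₁: observed counts differ from expected distribution
df = k - 1 = 3
χ² = Σ(O - E)²/E
   = (39 - 36.4)²/36.4 + (46 - 36.2)²/36.2 + (28 - 36.2)²/36.2 + (32 - 36.2)²/36.2
   = 0.186 + 2.653 + 1.857 + 0.487
   = 5.18
p-value = 0.1588

Since p-value > α = 0.01, we fail to reject H₀.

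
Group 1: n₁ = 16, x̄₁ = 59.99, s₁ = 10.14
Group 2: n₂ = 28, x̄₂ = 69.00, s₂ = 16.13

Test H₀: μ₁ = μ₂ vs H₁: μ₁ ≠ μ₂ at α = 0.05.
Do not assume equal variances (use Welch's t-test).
Welch's two-sample t-test:
H₀: μ₁ = μ₂
H₁: μ₁ ≠ μ₂
s₁²/n₁ = 10.14²/16 = 6.4262,  s₂²/n₂ = 16.13²/28 = 9.2920
SE = √(s₁²/n₁ + s₂²/n₂) = √(6.4262 + 9.2920) = 3.9646
df (Welch-Satterthwaite) = (s₁²/n₁ + s₂²/n₂)² / [(s₁²/n₁)²/(n₁-1) + (s₂²/n₂)²/(n₂-1)] ≈ 41.52
t = (x̄₁ - x̄₂) / SE = (59.99 - 69.00) / 3.9646 = -9.01 / 3.9646 = -2.273
p-value = 0.0283

Since p-value < α = 0.05, we reject H₀.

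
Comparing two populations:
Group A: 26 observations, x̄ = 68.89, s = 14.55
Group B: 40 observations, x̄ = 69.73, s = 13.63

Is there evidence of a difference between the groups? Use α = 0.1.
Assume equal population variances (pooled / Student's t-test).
Student's two-sample t-test (equal variances):
H₀: μ₁ = μ₂
H₁: μ₁ ≠ μ₂
df = n₁ + n₂ - 2 = 64
Pooled variance s_p² = [(n₁-1)s₁² + (n₂-1)s₂²] / (n₁ + n₂ - 2) = [(25)(14.55²) + (39)(13.63²)] / 64 = 195.9041
SE = √(s_p²(1/n₁ + 1/n₂)) = √(195.9041 × (1/26 + 1/40)) = 3.5260
t = (x̄₁ - x̄₂) / SE = (68.89 - 69.73) / 3.5260 = -0.84 / 3.5260 = -0.238
p-value = 0.8125

Since p-value > α = 0.1, we fail to reject H₀.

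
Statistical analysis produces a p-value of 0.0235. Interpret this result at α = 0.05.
Since p = 0.0235 < α = 0.05, reject H₀.
There is sufficient evidence to reject the null hypothesis; the result is statistically significant at the 0.05 level.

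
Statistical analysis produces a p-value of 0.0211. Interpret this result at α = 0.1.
Since p = 0.0211 < α = 0.1, reject H₀.
There is sufficient evidence to reject the null hypothesis; the result is statistically significant at the 0.1 level.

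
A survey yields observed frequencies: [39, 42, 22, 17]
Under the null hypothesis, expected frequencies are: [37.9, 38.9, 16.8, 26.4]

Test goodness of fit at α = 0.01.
Chi-square goodness of fit test:
H₀: observed counts match expected distribution
H₁: observed counts differ from expected distribution
df = k - 1 = 3
χ² = Σ(O - E)²/E
   = (39 - 37.9)²/37.9 + (42 - 38.9)²/38.9 + (22 - 16.8)²/16.8 + (17 - 26.4)²/26.4
   = 0.032 + 0.247 + 1.610 + 3.347
   = 5.24
p-value = 0.1553

Since p-value > α = 0.01, we fail to reject H₀.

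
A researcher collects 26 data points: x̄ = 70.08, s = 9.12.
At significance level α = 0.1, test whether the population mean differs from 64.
One-sample t-test:
H₀: μ = 64
H₁: μ ≠ 64
df = n - 1 = 25
t = (x̄ - μ₀) / (s/√n) = (70.08 - 64) / (9.12/√26) = 3.399
p-value = 0.0023

Since p-value < α = 0.1, we reject H₀.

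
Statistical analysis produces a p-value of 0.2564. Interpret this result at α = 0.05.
Since p = 0.2564 > α = 0.05, fail to reject H₀.
There is insufficient evidence to reject the null hypothesis; the result is not statistically significant at the 0.05 level.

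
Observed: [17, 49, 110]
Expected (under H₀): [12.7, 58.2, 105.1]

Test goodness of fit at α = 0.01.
Chi-square goodness of fit test:
H₀: observed counts match expected distribution
H₁: observed counts differ from expected distribution
df = k - 1 = 2
χ² = Σ(O - E)²/E
   = (17 - 12.7)²/12.7 + (49 - 58.2)²/58.2 + (110 - 105.1)²/105.1
   = 1.456 + 1.454 + 0.228
   = 3.14
p-value = 0.2082

Since p-value > α = 0.01, we fail to reject H₀.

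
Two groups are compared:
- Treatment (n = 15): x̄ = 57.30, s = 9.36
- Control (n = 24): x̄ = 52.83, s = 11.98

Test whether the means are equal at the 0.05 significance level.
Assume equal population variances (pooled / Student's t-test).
Student's two-sample t-test (equal variances):
H₀: μ₁ = μ₂
H₁: μ₁ ≠ μ₂
df = n₁ + n₂ - 2 = 37
Pooled variance s_p² = [(n₁-1)s₁² + (n₂-1)s₂²] / (n₁ + n₂ - 2) = [(14)(9.36²) + (23)(11.98²)] / 37 = 122.3650
SE = √(s_p²(1/n₁ + 1/n₂)) = √(122.3650 × (1/15 + 1/24)) = 3.6409
t = (x̄₁ - x̄₂) / SE = (57.30 - 52.83) / 3.6409 = 4.47 / 3.6409 = 1.228
p-value = 0.2273

Since p-value > α = 0.05, we fail to reject H₀.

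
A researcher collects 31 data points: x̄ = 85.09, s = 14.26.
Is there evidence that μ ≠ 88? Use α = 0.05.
One-sample t-test:
H₀: μ = 88
H₁: μ ≠ 88
df = n - 1 = 30
t = (x̄ - μ₀) / (s/√n) = (85.09 - 88) / (14.26/√31) = -1.136
p-value = 0.2649

Since p-value > α = 0.05, we fail to reject H₀.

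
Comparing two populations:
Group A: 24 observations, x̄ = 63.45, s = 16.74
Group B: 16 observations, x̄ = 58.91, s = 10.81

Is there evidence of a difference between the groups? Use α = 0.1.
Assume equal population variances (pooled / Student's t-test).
Student's two-sample t-test (equal variances):
H₀: μ₁ = μ₂
H₁: μ₁ ≠ μ₂
df = n₁ + n₂ - 2 = 38
Pooled variance s_p² = [(n₁-1)s₁² + (n₂-1)s₂²] / (n₁ + n₂ - 2) = [(23)(16.74²) + (15)(10.81²)] / 38 = 215.7388
SE = √(s_p²(1/n₁ + 1/n₂)) = √(215.7388 × (1/24 + 1/16)) = 4.7405
t = (x̄₁ - x̄₂) / SE = (63.45 - 58.91) / 4.7405 = 4.54 / 4.7405 = 0.958
p-value = 0.3443

Since p-value > α = 0.1, we fail to reject H₀.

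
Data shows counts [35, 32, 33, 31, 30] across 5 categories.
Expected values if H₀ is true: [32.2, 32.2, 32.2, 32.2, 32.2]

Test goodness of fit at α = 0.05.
Chi-square goodness of fit test:
H₀: observed counts match expected distribution
H₁: observed counts differ from expected distribution
df = k - 1 = 4
χ² = Σ(O - E)²/E
   = (35 - 32.2)²/32.2 + (32 - 32.2)²/32.2 + (33 - 32.2)²/32.2 + (31 - 32.2)²/32.2 + (30 - 32.2)²/32.2
   = 0.243 + 0.001 + 0.020 + 0.045 + 0.150
   = 0.46
p-value = 0.9773

Since p-value > α = 0.05, we fail to reject H₀.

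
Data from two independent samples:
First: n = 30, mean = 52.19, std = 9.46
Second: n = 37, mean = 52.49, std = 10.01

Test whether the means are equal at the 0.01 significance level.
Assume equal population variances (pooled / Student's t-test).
Student's two-sample t-test (equal variances):
H₀: μ₁ = μ₂
H₁: μ₁ ≠ μ₂
df = n₁ + n₂ - 2 = 65
Pooled variance s_p² = [(n₁-1)s₁² + (n₂-1)s₂²] / (n₁ + n₂ - 2) = [(29)(9.46²) + (36)(10.01²)] / 65 = 95.4225
SE = √(s_p²(1/n₁ + 1/n₂)) = √(95.4225 × (1/30 + 1/37)) = 2.3999
t = (x̄₁ - x̄₂) / SE = (52.19 - 52.49) / 2.3999 = -0.30 / 2.3999 = -0.125
p-value = 0.9009

Since p-value > α = 0.01, we fail to reject H₀.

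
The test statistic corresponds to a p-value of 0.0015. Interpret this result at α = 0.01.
Since p = 0.0015 < α = 0.01, reject H₀.
There is sufficient evidence to reject the null hypothesis; the result is statistically significant at the 0.01 level.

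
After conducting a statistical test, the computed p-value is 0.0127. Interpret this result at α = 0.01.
Since p = 0.0127 > α = 0.01, fail to reject H₀.
There is insufficient evidence to reject the null hypothesis; the result is not statistically significant at the 0.01 level.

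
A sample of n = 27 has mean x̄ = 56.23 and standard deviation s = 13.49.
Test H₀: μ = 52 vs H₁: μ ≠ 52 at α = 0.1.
One-sample t-test:
H₀: μ = 52
H₁: μ ≠ 52
df = n - 1 = 26
t = (x̄ - μ₀) / (s/√n) = (56.23 - 52) / (13.49/√27) = 1.629
p-value = 0.1153

Since p-value > α = 0.1, we fail to reject H₀.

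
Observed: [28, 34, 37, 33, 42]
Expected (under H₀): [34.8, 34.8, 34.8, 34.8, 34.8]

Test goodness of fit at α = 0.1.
Chi-square goodness of fit test:
H₀: observed counts match expected distribution
H₁: observed counts differ from expected distribution
df = k - 1 = 4
χ² = Σ(O - E)²/E
   = (28 - 34.8)²/34.8 + (34 - 34.8)²/34.8 + (37 - 34.8)²/34.8 + (33 - 34.8)²/34.8 + (42 - 34.8)²/34.8
   = 1.329 + 0.018 + 0.139 + 0.093 + 1.490
   = 3.07
p-value = 0.5464

Since p-value > α = 0.1, we fail to reject H₀.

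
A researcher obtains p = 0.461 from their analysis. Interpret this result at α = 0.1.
Since p = 0.461 > α = 0.1, fail to reject H₀.
There is insufficient evidence to reject the null hypothesis; the result is not statistically significant at the 0.1 level.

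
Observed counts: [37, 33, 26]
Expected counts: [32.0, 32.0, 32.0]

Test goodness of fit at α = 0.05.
Chi-square goodness of fit test:
H₀: observed counts match expected distribution
H₁: observed counts differ from expected distribution
df = k - 1 = 2
χ² = Σ(O - E)²/E
   = (37 - 32.0)²/32.0 + (33 - 32.0)²/32.0 + (26 - 32.0)²/32.0
   = 0.781 + 0.031 + 1.125
   = 1.94
p-value = 0.3796

Since p-value > α = 0.05, we fail to reject H₀.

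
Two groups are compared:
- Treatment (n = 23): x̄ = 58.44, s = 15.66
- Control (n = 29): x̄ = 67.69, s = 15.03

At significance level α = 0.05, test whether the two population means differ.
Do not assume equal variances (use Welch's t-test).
Welch's two-sample t-test:
H₀: μ₁ = μ₂
H₁: μ₁ ≠ μ₂
s₁²/n₁ = 15.66²/23 = 10.6624,  s₂²/n₂ = 15.03²/29 = 7.7897
SE = √(s₁²/n₁ + s₂²/n₂) = √(10.6624 + 7.7897) = 4.2956
df (Welch-Satterthwaite) = (s₁²/n₁ + s₂²/n₂)² / [(s₁²/n₁)²/(n₁-1) + (s₂²/n₂)²/(n₂-1)] ≈ 46.42
t = (x̄₁ - x̄₂) / SE = (58.44 - 67.69) / 4.2956 = -9.25 / 4.2956 = -2.153
p-value = 0.0365

Since p-value < α = 0.05, we reject H₀.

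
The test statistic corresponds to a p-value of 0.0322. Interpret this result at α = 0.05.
Since p = 0.0322 < α = 0.05, reject H₀.
There is sufficient evidence to reject the null hypothesis; the result is statistically significant at the 0.05 level.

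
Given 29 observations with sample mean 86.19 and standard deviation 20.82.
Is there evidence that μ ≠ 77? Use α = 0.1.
One-sample t-test:
H₀: μ = 77
H₁: μ ≠ 77
df = n - 1 = 28
t = (x̄ - μ₀) / (s/√n) = (86.19 - 77) / (20.82/√29) = 2.377
p-value = 0.0245

Since p-value < α = 0.1, we reject H₀.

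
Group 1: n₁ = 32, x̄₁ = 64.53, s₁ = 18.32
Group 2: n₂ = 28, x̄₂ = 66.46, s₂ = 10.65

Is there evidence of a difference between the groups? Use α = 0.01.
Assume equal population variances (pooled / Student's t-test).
Student's two-sample t-test (equal variances):
H₀: μ₁ = μ₂
H₁: μ₁ ≠ μ₂
df = n₁ + n₂ - 2 = 58
Pooled variance s_p² = [(n₁-1)s₁² + (n₂-1)s₂²] / (n₁ + n₂ - 2) = [(31)(18.32²) + (27)(10.65²)] / 58 = 232.1845
SE = √(s_p²(1/n₁ + 1/n₂)) = √(232.1845 × (1/32 + 1/28)) = 3.9431
t = (x̄₁ - x̄₂) / SE = (64.53 - 66.46) / 3.9431 = -1.93 / 3.9431 = -0.489
p-value = 0.6264

Since p-value > α = 0.01, we fail to reject H₀.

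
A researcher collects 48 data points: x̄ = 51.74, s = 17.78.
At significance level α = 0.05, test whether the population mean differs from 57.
One-sample t-test:
H₀: μ = 57
H₁: μ ≠ 57
df = n - 1 = 47
t = (x̄ - μ₀) / (s/√n) = (51.74 - 57) / (17.78/√48) = -2.050
p-value = 0.0460

Since p-value < α = 0.05, we reject H₀.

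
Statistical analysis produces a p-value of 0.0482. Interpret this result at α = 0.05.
Since p = 0.0482 < α = 0.05, reject H₀.
There is sufficient evidence to reject the null hypothesis; the result is statistically significant at the 0.05 level.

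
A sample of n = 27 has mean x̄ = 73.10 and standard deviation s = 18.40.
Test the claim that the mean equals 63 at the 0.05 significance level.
One-sample t-test:
H₀: μ = 63
H₁: μ ≠ 63
df = n - 1 = 26
t = (x̄ - μ₀) / (s/√n) = (73.10 - 63) / (18.40/√27) = 2.852
p-value = 0.0084

Since p-value < α = 0.05, we reject H₀.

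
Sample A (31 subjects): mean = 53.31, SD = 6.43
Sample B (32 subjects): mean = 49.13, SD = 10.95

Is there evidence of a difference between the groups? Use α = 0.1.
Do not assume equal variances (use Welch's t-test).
Welch's two-sample t-test:
H₀: μ₁ = μ₂
H₁: μ₁ ≠ μ₂
s₁²/n₁ = 6.43²/31 = 1.3337,  s₂²/n₂ = 10.95²/32 = 3.7470
SE = √(s₁²/n₁ + s₂²/n₂) = √(1.3337 + 3.7470) = 2.2540
df (Welch-Satterthwaite) = (s₁²/n₁ + s₂²/n₂)² / [(s₁²/n₁)²/(n₁-1) + (s₂²/n₂)²/(n₂-1)] ≈ 50.40
t = (x̄₁ - x̄₂) / SE = (53.31 - 49.13) / 2.2540 = 4.18 / 2.2540 = 1.854
p-value = 0.0695

Since p-value < α = 0.1, we reject H₀.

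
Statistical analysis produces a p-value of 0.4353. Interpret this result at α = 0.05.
Since p = 0.4353 > α = 0.05, fail to reject H₀.
There is insufficient evidence to reject the null hypothesis; the result is not statistically significant at the 0.05 level.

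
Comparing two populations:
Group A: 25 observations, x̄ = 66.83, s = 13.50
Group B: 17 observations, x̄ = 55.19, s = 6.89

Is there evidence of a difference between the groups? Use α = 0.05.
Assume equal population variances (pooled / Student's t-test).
Student's two-sample t-test (equal variances):
H₀: μ₁ = μ₂
H₁: μ₁ ≠ μ₂
df = n₁ + n₂ - 2 = 40
Pooled variance s_p² = [(n₁-1)s₁² + (n₂-1)s₂²] / (n₁ + n₂ - 2) = [(24)(13.50²) + (16)(6.89²)] / 40 = 128.3388
SE = √(s_p²(1/n₁ + 1/n₂)) = √(128.3388 × (1/25 + 1/17)) = 3.5613
t = (x̄₁ - x̄₂) / SE = (66.83 - 55.19) / 3.5613 = 11.64 / 3.5613 = 3.268
p-value = 0.0022

Since p-value < α = 0.05, we reject H₀.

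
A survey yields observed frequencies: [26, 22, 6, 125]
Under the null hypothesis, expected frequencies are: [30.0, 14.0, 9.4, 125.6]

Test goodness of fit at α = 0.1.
Chi-square goodness of fit test:
H₀: observed counts match expected distribution
H₁: observed counts differ from expected distribution
df = k - 1 = 3
χ² = Σ(O - E)²/E
   = (26 - 30.0)²/30.0 + (22 - 14.0)²/14.0 + (6 - 9.4)²/9.4 + (125 - 125.6)²/125.6
   = 0.533 + 4.571 + 1.230 + 0.003
   = 6.34
p-value = 0.0963

Since p-value < α = 0.1, we reject H₀.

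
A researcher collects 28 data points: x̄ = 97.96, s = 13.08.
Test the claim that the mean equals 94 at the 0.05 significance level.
One-sample t-test:
H₀: μ = 94
H₁: μ ≠ 94
df = n - 1 = 27
t = (x̄ - μ₀) / (s/√n) = (97.96 - 94) / (13.08/√28) = 1.602
p-value = 0.1208

Since p-value > α = 0.05, we fail to reject H₀.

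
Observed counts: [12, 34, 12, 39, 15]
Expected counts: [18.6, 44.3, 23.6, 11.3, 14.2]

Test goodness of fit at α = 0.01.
Chi-square goodness of fit test:
H₀: observed counts match expected distribution
H₁: observed counts differ from expected distribution
df = k - 1 = 4
χ² = Σ(O - E)²/E
   = (12 - 18.6)²/18.6 + (34 - 44.3)²/44.3 + (12 - 23.6)²/23.6 + (39 - 11.3)²/11.3 + (15 - 14.2)²/14.2
   = 2.342 + 2.395 + 5.702 + 67.902 + 0.045
   = 78.39
p-value < 0.0001

Since p-value < α = 0.01, we reject H₀.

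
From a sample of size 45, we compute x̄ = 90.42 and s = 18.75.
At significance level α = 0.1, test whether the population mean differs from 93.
One-sample t-test:
H₀: μ = 93
H₁: μ ≠ 93
df = n - 1 = 44
t = (x̄ - μ₀) / (s/√n) = (90.42 - 93) / (18.75/√45) = -0.923
p-value = 0.3610

Since p-value > α = 0.1, we fail to reject H₀.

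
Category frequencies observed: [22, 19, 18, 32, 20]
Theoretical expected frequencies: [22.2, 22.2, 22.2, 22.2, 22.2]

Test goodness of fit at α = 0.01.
Chi-square goodness of fit test:
H₀: observed counts match expected distribution
H₁: observed counts differ from expected distribution
df = k - 1 = 4
χ² = Σ(O - E)²/E
   = (22 - 22.2)²/22.2 + (19 - 22.2)²/22.2 + (18 - 22.2)²/22.2 + (32 - 22.2)²/22.2 + (20 - 22.2)²/22.2
   = 0.002 + 0.461 + 0.795 + 4.326 + 0.218
   = 5.80
p-value = 0.2144

Since p-value > α = 0.01, we fail to reject H₀.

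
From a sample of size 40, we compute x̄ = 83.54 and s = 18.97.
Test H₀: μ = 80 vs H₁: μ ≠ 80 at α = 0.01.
One-sample t-test:
H₀: μ = 80
H₁: μ ≠ 80
df = n - 1 = 39
t = (x̄ - μ₀) / (s/√n) = (83.54 - 80) / (18.97/√40) = 1.180
p-value = 0.2451

Since p-value > α = 0.01, we fail to reject H₀.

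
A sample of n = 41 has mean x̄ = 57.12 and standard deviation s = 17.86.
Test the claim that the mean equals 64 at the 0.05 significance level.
One-sample t-test:
H₀: μ = 64
H₁: μ ≠ 64
df = n - 1 = 40
t = (x̄ - μ₀) / (s/√n) = (57.12 - 64) / (17.86/√41) = -2.467
p-value = 0.0180

Since p-value < α = 0.05, we reject H₀.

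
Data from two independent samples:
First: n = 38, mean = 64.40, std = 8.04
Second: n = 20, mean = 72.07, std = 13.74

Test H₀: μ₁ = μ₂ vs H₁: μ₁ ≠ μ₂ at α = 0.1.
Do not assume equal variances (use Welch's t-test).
Welch's two-sample t-test:
H₀: μ₁ = μ₂
H₁: μ₁ ≠ μ₂
s₁²/n₁ = 8.04²/38 = 1.7011,  s₂²/n₂ = 13.74²/20 = 9.4394
SE = √(s₁²/n₁ + s₂²/n₂) = √(1.7011 + 9.4394) = 3.3377
df (Welch-Satterthwaite) = (s₁²/n₁ + s₂²/n₂)² / [(s₁²/n₁)²/(n₁-1) + (s₂²/n₂)²/(n₂-1)] ≈ 26.03
t = (x̄₁ - x̄₂) / SE = (64.40 - 72.07) / 3.3377 = -7.67 / 3.3377 = -2.298
p-value = 0.0298

Since p-value < α = 0.1, we reject H₀.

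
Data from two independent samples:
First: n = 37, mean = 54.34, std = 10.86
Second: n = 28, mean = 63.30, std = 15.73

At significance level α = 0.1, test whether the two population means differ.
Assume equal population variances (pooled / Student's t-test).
Student's two-sample t-test (equal variances):
H₀: μ₁ = μ₂
H₁: μ₁ ≠ μ₂
df = n₁ + n₂ - 2 = 63
Pooled variance s_p² = [(n₁-1)s₁² + (n₂-1)s₂²] / (n₁ + n₂ - 2) = [(36)(10.86²) + (27)(15.73²)] / 63 = 173.4367
SE = √(s_p²(1/n₁ + 1/n₂)) = √(173.4367 × (1/37 + 1/28)) = 3.2987
t = (x̄₁ - x̄₂) / SE = (54.34 - 63.30) / 3.2987 = -8.96 / 3.2987 = -2.716
p-value = 0.0085

Since p-value < α = 0.1, we reject H₀.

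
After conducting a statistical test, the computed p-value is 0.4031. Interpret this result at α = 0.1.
Since p = 0.4031 > α = 0.1, fail to reject H₀.
There is insufficient evidence to reject the null hypothesis; the result is not statistically significant at the 0.1 level.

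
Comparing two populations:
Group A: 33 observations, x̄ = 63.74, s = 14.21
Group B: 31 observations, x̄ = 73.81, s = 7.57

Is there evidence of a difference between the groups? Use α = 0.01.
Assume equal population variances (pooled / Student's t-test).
Student's two-sample t-test (equal variances):
H₀: μ₁ = μ₂
H₁: μ₁ ≠ μ₂
df = n₁ + n₂ - 2 = 62
Pooled variance s_p² = [(n₁-1)s₁² + (n₂-1)s₂²] / (n₁ + n₂ - 2) = [(32)(14.21²) + (30)(7.57²)] / 62 = 131.9471
SE = √(s_p²(1/n₁ + 1/n₂)) = √(131.9471 × (1/33 + 1/31)) = 2.8731
t = (x̄₁ - x̄₂) / SE = (63.74 - 73.81) / 2.8731 = -10.07 / 2.8731 = -3.505
p-value = 0.0009

Since p-value < α = 0.01, we reject H₀.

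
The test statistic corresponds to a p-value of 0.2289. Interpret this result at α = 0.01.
Since p = 0.2289 > α = 0.01, fail to reject H₀.
There is insufficient evidence to reject the null hypothesis; the result is not statistically significant at the 0.01 level.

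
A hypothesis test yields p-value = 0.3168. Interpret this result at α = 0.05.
Since p = 0.3168 > α = 0.05, fail to reject H₀.
There is insufficient evidence to reject the null hypothesis; the result is not statistically significant at the 0.05 level.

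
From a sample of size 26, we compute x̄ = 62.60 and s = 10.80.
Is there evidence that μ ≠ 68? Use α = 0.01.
One-sample t-test:
H₀: μ = 68
H₁: μ ≠ 68
df = n - 1 = 25
t = (x̄ - μ₀) / (s/√n) = (62.60 - 68) / (10.80/√26) = -2.550
p-value = 0.0173

Since p-value > α = 0.01, we fail to reject H₀.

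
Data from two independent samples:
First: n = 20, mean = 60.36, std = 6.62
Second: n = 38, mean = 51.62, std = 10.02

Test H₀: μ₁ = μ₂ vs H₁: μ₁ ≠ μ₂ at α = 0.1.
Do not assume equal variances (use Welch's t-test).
Welch's two-sample t-test:
H₀: μ₁ = μ₂
H₁: μ₁ ≠ μ₂
s₁²/n₁ = 6.62²/20 = 2.1912,  s₂²/n₂ = 10.02²/38 = 2.6421
SE = √(s₁²/n₁ + s₂²/n₂) = √(2.1912 + 2.6421) = 2.1985
df (Welch-Satterthwaite) = (s₁²/n₁ + s₂²/n₂)² / [(s₁²/n₁)²/(n₁-1) + (s₂²/n₂)²/(n₂-1)] ≈ 52.93
t = (x̄₁ - x̄₂) / SE = (60.36 - 51.62) / 2.1985 = 8.74 / 2.1985 = 3.975
p-value = 0.0002

Since p-value < α = 0.1, we reject H₀.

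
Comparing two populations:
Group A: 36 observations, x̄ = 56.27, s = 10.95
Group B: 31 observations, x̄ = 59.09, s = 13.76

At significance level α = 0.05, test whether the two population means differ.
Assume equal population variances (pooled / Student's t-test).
Student's two-sample t-test (equal variances):
H₀: μ₁ = μ₂
H₁: μ₁ ≠ μ₂
df = n₁ + n₂ - 2 = 65
Pooled variance s_p² = [(n₁-1)s₁² + (n₂-1)s₂²] / (n₁ + n₂ - 2) = [(35)(10.95²) + (30)(13.76²)] / 65 = 151.9495
SE = √(s_p²(1/n₁ + 1/n₂)) = √(151.9495 × (1/36 + 1/31)) = 3.0203
t = (x̄₁ - x̄₂) / SE = (56.27 - 59.09) / 3.0203 = -2.82 / 3.0203 = -0.934
p-value = 0.3539

Since p-value > α = 0.05, we fail to reject H₀.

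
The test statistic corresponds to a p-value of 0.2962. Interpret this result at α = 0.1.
Since p = 0.2962 > α = 0.1, fail to reject H₀.
There is insufficient evidence to reject the null hypothesis; the result is not statistically significant at the 0.1 level.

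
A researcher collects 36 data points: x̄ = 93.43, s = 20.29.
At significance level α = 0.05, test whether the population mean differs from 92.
One-sample t-test:
H₀: μ = 92
H₁: μ ≠ 92
df = n - 1 = 35
t = (x̄ - μ₀) / (s/√n) = (93.43 - 92) / (20.29/√36) = 0.423
p-value = 0.6750

Since p-value > α = 0.05, we fail to reject H₀.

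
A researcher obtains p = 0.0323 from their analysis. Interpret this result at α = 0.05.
Since p = 0.0323 < α = 0.05, reject H₀.
There is sufficient evidence to reject the null hypothesis; the result is statistically significant at the 0.05 level.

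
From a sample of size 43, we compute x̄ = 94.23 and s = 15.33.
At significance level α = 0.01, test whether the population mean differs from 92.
One-sample t-test:
H₀: μ = 92
H₁: μ ≠ 92
df = n - 1 = 42
t = (x̄ - μ₀) / (s/√n) = (94.23 - 92) / (15.33/√43) = 0.954
p-value = 0.3456

Since p-value > α = 0.01, we fail to reject H₀.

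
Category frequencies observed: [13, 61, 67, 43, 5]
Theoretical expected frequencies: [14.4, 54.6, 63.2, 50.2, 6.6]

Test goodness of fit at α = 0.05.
Chi-square goodness of fit test:
H₀: observed counts match expected distribution
H₁: observed counts differ from expected distribution
df = k - 1 = 4
χ² = Σ(O - E)²/E
   = (13 - 14.4)²/14.4 + (61 - 54.6)²/54.6 + (67 - 63.2)²/63.2 + (43 - 50.2)²/50.2 + (5 - 6.6)²/6.6
   = 0.136 + 0.750 + 0.228 + 1.033 + 0.388
   = 2.54
p-value = 0.6383

Since p-value > α = 0.05, we fail to reject H₀.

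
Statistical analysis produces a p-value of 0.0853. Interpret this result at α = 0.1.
Since p = 0.0853 < α = 0.1, reject H₀.
There is sufficient evidence to reject the null hypothesis; the result is statistically significant at the 0.1 level.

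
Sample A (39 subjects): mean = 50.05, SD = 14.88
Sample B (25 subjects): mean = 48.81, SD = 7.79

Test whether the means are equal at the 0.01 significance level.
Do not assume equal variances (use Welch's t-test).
Welch's two-sample t-test:
H₀: μ₁ = μ₂
H₁: μ₁ ≠ μ₂
s₁²/n₁ = 14.88²/39 = 5.6773,  s₂²/n₂ = 7.79²/25 = 2.4274
SE = √(s₁²/n₁ + s₂²/n₂) = √(5.6773 + 2.4274) = 2.8469
df (Welch-Satterthwaite) = (s₁²/n₁ + s₂²/n₂)² / [(s₁²/n₁)²/(n₁-1) + (s₂²/n₂)²/(n₂-1)] ≈ 60.06
t = (x̄₁ - x̄₂) / SE = (50.05 - 48.81) / 2.8469 = 1.24 / 2.8469 = 0.436
p-value = 0.6647

Since p-value > α = 0.01, we fail to reject H₀.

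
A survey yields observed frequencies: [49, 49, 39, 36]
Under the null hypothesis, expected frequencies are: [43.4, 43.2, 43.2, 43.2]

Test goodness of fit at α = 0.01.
Chi-square goodness of fit test:
H₀: observed counts match expected distribution
H₁: observed counts differ from expected distribution
df = k - 1 = 3
χ² = Σ(O - E)²/E
   = (49 - 43.4)²/43.4 + (49 - 43.2)²/43.2 + (39 - 43.2)²/43.2 + (36 - 43.2)²/43.2
   = 0.723 + 0.779 + 0.408 + 1.200
   = 3.11
p-value = 0.3750

Since p-value > α = 0.01, we fail to reject H₀.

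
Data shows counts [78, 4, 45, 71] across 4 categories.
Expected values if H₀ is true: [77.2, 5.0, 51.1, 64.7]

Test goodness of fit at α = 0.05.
Chi-square goodness of fit test:
H₀: observed counts match expected distribution
H₁: observed counts differ from expected distribution
df = k - 1 = 3
χ² = Σ(O - E)²/E
   = (78 - 77.2)²/77.2 + (4 - 5.0)²/5.0 + (45 - 51.1)²/51.1 + (71 - 64.7)²/64.7
   = 0.008 + 0.200 + 0.728 + 0.613
   = 1.55
p-value = 0.6708

Since p-value > α = 0.05, we fail to reject H₀.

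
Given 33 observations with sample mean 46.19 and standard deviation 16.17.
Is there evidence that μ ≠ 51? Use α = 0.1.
One-sample t-test:
H₀: μ = 51
H₁: μ ≠ 51
df = n - 1 = 32
t = (x̄ - μ₀) / (s/√n) = (46.19 - 51) / (16.17/√33) = -1.709
p-value = 0.0972

Since p-value < α = 0.1, we reject H₀.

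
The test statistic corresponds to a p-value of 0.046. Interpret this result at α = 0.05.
Since p = 0.046 < α = 0.05, reject H₀.
There is sufficient evidence to reject the null hypothesis; the result is statistically significant at the 0.05 level.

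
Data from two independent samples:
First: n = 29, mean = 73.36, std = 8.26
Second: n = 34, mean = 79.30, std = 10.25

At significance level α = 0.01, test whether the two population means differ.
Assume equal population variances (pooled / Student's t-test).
Student's two-sample t-test (equal variances):
H₀: μ₁ = μ₂
H₁: μ₁ ≠ μ₂
df = n₁ + n₂ - 2 = 61
Pooled variance s_p² = [(n₁-1)s₁² + (n₂-1)s₂²] / (n₁ + n₂ - 2) = [(28)(8.26²) + (33)(10.25²)] / 61 = 88.1547
SE = √(s_p²(1/n₁ + 1/n₂)) = √(88.1547 × (1/29 + 1/34)) = 2.3733
t = (x̄₁ - x̄₂) / SE = (73.36 - 79.30) / 2.3733 = -5.94 / 2.3733 = -2.503
p-value = 0.0150

Since p-value > α = 0.01, we fail to reject H₀.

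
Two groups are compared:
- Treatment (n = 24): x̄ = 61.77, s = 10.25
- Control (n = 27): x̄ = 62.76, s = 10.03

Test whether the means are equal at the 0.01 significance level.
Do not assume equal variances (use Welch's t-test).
Welch's two-sample t-test:
H₀: μ₁ = μ₂
H₁: μ₁ ≠ μ₂
s₁²/n₁ = 10.25²/24 = 4.3776,  s₂²/n₂ = 10.03²/27 = 3.7260
SE = √(s₁²/n₁ + s₂²/n₂) = √(4.3776 + 3.7260) = 2.8467
df (Welch-Satterthwaite) = (s₁²/n₁ + s₂²/n₂)² / [(s₁²/n₁)²/(n₁-1) + (s₂²/n₂)²/(n₂-1)] ≈ 48.03
t = (x̄₁ - x̄₂) / SE = (61.77 - 62.76) / 2.8467 = -0.99 / 2.8467 = -0.348
p-value = 0.7295

Since p-value > α = 0.01, we fail to reject H₀.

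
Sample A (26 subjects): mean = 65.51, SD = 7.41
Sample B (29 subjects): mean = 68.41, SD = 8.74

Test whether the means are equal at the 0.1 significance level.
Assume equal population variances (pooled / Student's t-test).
Student's two-sample t-test (equal variances):
H₀: μ₁ = μ₂
H₁: μ₁ ≠ μ₂
df = n₁ + n₂ - 2 = 53
Pooled variance s_p² = [(n₁-1)s₁² + (n₂-1)s₂²] / (n₁ + n₂ - 2) = [(25)(7.41²) + (28)(8.74²)] / 53 = 66.2558
SE = √(s_p²(1/n₁ + 1/n₂)) = √(66.2558 × (1/26 + 1/29)) = 2.1984
t = (x̄₁ - x̄₂) / SE = (65.51 - 68.41) / 2.1984 = -2.90 / 2.1984 = -1.319
p-value = 0.1928

Since p-value > α = 0.1, we fail to reject H₀.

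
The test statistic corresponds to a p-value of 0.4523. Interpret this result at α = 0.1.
Since p = 0.4523 > α = 0.1, fail to reject H₀.
There is insufficient evidence to reject the null hypothesis; the result is not statistically significant at the 0.1 level.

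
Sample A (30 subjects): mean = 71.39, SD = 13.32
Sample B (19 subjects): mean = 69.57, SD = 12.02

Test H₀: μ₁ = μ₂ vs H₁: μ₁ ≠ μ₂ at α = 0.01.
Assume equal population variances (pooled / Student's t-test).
Student's two-sample t-test (equal variances):
H₀: μ₁ = μ₂
H₁: μ₁ ≠ μ₂
df = n₁ + n₂ - 2 = 47
Pooled variance s_p² = [(n₁-1)s₁² + (n₂-1)s₂²] / (n₁ + n₂ - 2) = [(29)(13.32²) + (18)(12.02²)] / 47 = 164.8063
SE = √(s_p²(1/n₁ + 1/n₂)) = √(164.8063 × (1/30 + 1/19)) = 3.7640
t = (x̄₁ - x̄₂) / SE = (71.39 - 69.57) / 3.7640 = 1.82 / 3.7640 = 0.484
p-value = 0.6310

Since p-value > α = 0.01, we fail to reject H₀.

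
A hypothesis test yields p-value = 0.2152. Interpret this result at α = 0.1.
Since p = 0.2152 > α = 0.1, fail to reject H₀.
There is insufficient evidence to reject the null hypothesis; the result is not statistically significant at the 0.1 level.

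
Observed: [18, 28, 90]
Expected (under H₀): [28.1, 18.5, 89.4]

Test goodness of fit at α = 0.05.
Chi-square goodness of fit test:
H₀: observed counts match expected distribution
H₁: observed counts differ from expected distribution
df = k - 1 = 2
χ² = Σ(O - E)²/E
   = (18 - 28.1)²/28.1 + (28 - 18.5)²/18.5 + (90 - 89.4)²/89.4
   = 3.630 + 4.878 + 0.004
   = 8.51
p-value = 0.0142

Since p-value < α = 0.05, we reject H₀.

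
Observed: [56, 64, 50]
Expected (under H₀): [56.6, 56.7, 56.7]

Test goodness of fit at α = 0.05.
Chi-square goodness of fit test:
H₀: observed counts match expected distribution
H₁: observed counts differ from expected distribution
df = k - 1 = 2
χ² = Σ(O - E)²/E
   = (56 - 56.6)²/56.6 + (64 - 56.7)²/56.7 + (50 - 56.7)²/56.7
   = 0.006 + 0.940 + 0.792
   = 1.74
p-value = 0.4194

Since p-value > α = 0.05, we fail to reject H₀.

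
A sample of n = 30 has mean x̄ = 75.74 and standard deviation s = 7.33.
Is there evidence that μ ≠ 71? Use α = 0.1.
One-sample t-test:
H₀: μ = 71
H₁: μ ≠ 71
df = n - 1 = 29
t = (x̄ - μ₀) / (s/√n) = (75.74 - 71) / (7.33/√30) = 3.542
p-value = 0.0014

Since p-value < α = 0.1, we reject H₀.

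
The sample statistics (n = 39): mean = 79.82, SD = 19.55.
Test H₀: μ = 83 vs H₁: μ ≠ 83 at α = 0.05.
One-sample t-test:
H₀: μ = 83
H₁: μ ≠ 83
df = n - 1 = 38
t = (x̄ - μ₀) / (s/√n) = (79.82 - 83) / (19.55/√39) = -1.016
p-value = 0.3161

Since p-value > α = 0.05, we fail to reject H₀.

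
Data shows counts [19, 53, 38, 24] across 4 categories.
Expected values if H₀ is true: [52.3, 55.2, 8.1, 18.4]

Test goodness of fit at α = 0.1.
Chi-square goodness of fit test:
H₀: observed counts match expected distribution
H₁: observed counts differ from expected distribution
df = k - 1 = 3
χ² = Σ(O - E)²/E
   = (19 - 52.3)²/52.3 + (53 - 55.2)²/55.2 + (38 - 8.1)²/8.1 + (24 - 18.4)²/18.4
   = 21.202 + 0.088 + 110.372 + 1.704
   = 133.37
p-value < 0.0001

Since p-value < α = 0.1, we reject H₀.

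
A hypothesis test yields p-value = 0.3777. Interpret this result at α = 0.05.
Since p = 0.3777 > α = 0.05, fail to reject H₀.
There is insufficient evidence to reject the null hypothesis; the result is not statistically significant at the 0.05 level.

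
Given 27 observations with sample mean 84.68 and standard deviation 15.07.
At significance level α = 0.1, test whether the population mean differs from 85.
One-sample t-test:
H₀: μ = 85
H₁: μ ≠ 85
df = n - 1 = 26
t = (x̄ - μ₀) / (s/√n) = (84.68 - 85) / (15.07/√27) = -0.110
p-value = 0.9130

Since p-value > α = 0.1, we fail to reject H₀.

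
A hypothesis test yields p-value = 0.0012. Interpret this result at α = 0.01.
Since p = 0.0012 < α = 0.01, reject H₀.
There is sufficient evidence to reject the null hypothesis; the result is statistically significant at the 0.01 level.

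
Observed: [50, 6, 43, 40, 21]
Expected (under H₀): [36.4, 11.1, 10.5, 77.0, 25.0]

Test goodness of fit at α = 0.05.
Chi-square goodness of fit test:
H₀: observed counts match expected distribution
H₁: observed counts differ from expected distribution
df = k - 1 = 4
χ² = Σ(O - E)²/E
   = (50 - 36.4)²/36.4 + (6 - 11.1)²/11.1 + (43 - 10.5)²/10.5 + (40 - 77.0)²/77.0 + (21 - 25.0)²/25.0
   = 5.081 + 2.343 + 100.595 + 17.779 + 0.640
   = 126.44
p-value < 0.0001

Since p-value < α = 0.05, we reject H₀.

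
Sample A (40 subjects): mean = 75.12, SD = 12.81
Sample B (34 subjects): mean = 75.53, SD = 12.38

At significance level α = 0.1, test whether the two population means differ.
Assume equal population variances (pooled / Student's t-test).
Student's two-sample t-test (equal variances):
H₀: μ₁ = μ₂
H₁: μ₁ ≠ μ₂
df = n₁ + n₂ - 2 = 72
Pooled variance s_p² = [(n₁-1)s₁² + (n₂-1)s₂²] / (n₁ + n₂ - 2) = [(39)(12.81²) + (33)(12.38²)] / 72 = 159.1316
SE = √(s_p²(1/n₁ + 1/n₂)) = √(159.1316 × (1/40 + 1/34)) = 2.9426
t = (x̄₁ - x̄₂) / SE = (75.12 - 75.53) / 2.9426 = -0.41 / 2.9426 = -0.139
p-value = 0.8896

Since p-value > α = 0.1, we fail to reject H₀.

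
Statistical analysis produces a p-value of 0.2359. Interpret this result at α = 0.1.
Since p = 0.2359 > α = 0.1, fail to reject H₀.
There is insufficient evidence to reject the null hypothesis; the result is not statistically significant at the 0.1 level.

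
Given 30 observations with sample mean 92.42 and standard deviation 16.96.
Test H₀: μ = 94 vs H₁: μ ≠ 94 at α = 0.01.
One-sample t-test:
H₀: μ = 94
H₁: μ ≠ 94
df = n - 1 = 29
t = (x̄ - μ₀) / (s/√n) = (92.42 - 94) / (16.96/√30) = -0.510
p-value = 0.6137

Since p-value > α = 0.01, we fail to reject H₀.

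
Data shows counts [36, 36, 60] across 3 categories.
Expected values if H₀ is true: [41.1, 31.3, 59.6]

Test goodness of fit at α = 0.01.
Chi-square goodness of fit test:
H₀: observed counts match expected distribution
H₁: observed counts differ from expected distribution
df = k - 1 = 2
χ² = Σ(O - E)²/E
   = (36 - 41.1)²/41.1 + (36 - 31.3)²/31.3 + (60 - 59.6)²/59.6
   = 0.633 + 0.706 + 0.003
   = 1.34
p-value = 0.5114

Since p-value > α = 0.01, we fail to reject H₀.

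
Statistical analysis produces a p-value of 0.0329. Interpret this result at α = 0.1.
Since p = 0.0329 < α = 0.1, reject H₀.
There is sufficient evidence to reject the null hypothesis; the result is statistically significant at the 0.1 level.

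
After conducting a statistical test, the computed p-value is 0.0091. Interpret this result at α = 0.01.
Since p = 0.0091 < α = 0.01, reject H₀.
There is sufficient evidence to reject the null hypothesis; the result is statistically significant at the 0.01 level.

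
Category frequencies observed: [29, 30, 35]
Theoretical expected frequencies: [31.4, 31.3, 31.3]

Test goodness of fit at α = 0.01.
Chi-square goodness of fit test:
H₀: observed counts match expected distribution
H₁: observed counts differ from expected distribution
df = k - 1 = 2
χ² = Σ(O - E)²/E
   = (29 - 31.4)²/31.4 + (30 - 31.3)²/31.3 + (35 - 31.3)²/31.3
   = 0.183 + 0.054 + 0.437
   = 0.67
p-value = 0.7136

Since p-value > α = 0.01, we fail to reject H₀.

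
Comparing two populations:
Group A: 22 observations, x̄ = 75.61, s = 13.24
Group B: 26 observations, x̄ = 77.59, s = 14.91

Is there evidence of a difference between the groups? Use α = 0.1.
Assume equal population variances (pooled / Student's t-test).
Student's two-sample t-test (equal variances):
H₀: μ₁ = μ₂
H₁: μ₁ ≠ μ₂
df = n₁ + n₂ - 2 = 46
Pooled variance s_p² = [(n₁-1)s₁² + (n₂-1)s₂²] / (n₁ + n₂ - 2) = [(21)(13.24²) + (25)(14.91²)] / 46 = 200.8468
SE = √(s_p²(1/n₁ + 1/n₂)) = √(200.8468 × (1/22 + 1/26)) = 4.1054
t = (x̄₁ - x̄₂) / SE = (75.61 - 77.59) / 4.1054 = -1.98 / 4.1054 = -0.482
p-value = 0.6319

Since p-value > α = 0.1, we fail to reject H₀.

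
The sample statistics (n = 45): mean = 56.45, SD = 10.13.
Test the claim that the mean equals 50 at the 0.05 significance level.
One-sample t-test:
H₀: μ = 50
H₁: μ ≠ 50
df = n - 1 = 44
t = (x̄ - μ₀) / (s/√n) = (56.45 - 50) / (10.13/√45) = 4.271
p-value = 0.0001

Since p-value < α = 0.05, we reject H₀.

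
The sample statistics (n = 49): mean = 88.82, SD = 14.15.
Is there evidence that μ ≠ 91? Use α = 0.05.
One-sample t-test:
H₀: μ = 91
H₁: μ ≠ 91
df = n - 1 = 48
t = (x̄ - μ₀) / (s/√n) = (88.82 - 91) / (14.15/√49) = -1.078
p-value = 0.2862

Since p-value > α = 0.05, we fail to reject H₀.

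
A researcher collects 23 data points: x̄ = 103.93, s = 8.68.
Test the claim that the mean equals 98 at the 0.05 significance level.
One-sample t-test:
H₀: μ = 98
H₁: μ ≠ 98
df = n - 1 = 22
t = (x̄ - μ₀) / (s/√n) = (103.93 - 98) / (8.68/√23) = 3.276
p-value = 0.0034

Since p-value < α = 0.05, we reject H₀.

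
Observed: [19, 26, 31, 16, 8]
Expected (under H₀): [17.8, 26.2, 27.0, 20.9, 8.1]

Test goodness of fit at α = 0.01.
Chi-square goodness of fit test:
H₀: observed counts match expected distribution
H₁: observed counts differ from expected distribution
df = k - 1 = 4
χ² = Σ(O - E)²/E
   = (19 - 17.8)²/17.8 + (26 - 26.2)²/26.2 + (31 - 27.0)²/27.0 + (16 - 20.9)²/20.9 + (8 - 8.1)²/8.1
   = 0.081 + 0.002 + 0.593 + 1.149 + 0.001
   = 1.83
p-value = 0.7679

Since p-value > α = 0.01, we fail to reject H₀.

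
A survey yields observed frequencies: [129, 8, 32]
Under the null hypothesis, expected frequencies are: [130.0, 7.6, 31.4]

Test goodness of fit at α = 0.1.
Chi-square goodness of fit test:
H₀: observed counts match expected distribution
H₁: observed counts differ from expected distribution
df = k - 1 = 2
χ² = Σ(O - E)²/E
   = (129 - 130.0)²/130.0 + (8 - 7.6)²/7.6 + (32 - 31.4)²/31.4
   = 0.008 + 0.021 + 0.011
   = 0.04
p-value = 0.9801

Since p-value > α = 0.1, we fail to reject H₀.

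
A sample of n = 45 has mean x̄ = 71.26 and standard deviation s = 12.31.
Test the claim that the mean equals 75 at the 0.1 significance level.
One-sample t-test:
H₀: μ = 75
H₁: μ ≠ 75
df = n - 1 = 44
t = (x̄ - μ₀) / (s/√n) = (71.26 - 75) / (12.31/√45) = -2.038
p-value = 0.0476

Since p-value < α = 0.1, we reject H₀.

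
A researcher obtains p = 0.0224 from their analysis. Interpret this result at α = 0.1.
Since p = 0.0224 < α = 0.1, reject H₀.
There is sufficient evidence to reject the null hypothesis; the result is statistically significant at the 0.1 level.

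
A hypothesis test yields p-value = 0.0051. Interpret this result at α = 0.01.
Since p = 0.0051 < α = 0.01, reject H₀.
There is sufficient evidence to reject the null hypothesis; the result is statistically significant at the 0.01 level.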